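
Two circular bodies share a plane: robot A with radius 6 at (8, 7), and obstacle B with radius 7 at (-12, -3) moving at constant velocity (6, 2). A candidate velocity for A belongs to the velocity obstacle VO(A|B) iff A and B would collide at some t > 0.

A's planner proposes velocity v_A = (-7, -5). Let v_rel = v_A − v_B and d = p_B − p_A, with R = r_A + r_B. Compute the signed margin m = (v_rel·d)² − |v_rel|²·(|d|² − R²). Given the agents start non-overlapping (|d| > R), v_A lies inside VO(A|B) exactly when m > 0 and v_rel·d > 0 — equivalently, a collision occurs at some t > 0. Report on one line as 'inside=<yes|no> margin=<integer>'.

d = (-20, -10),  |d|² = 500;  R = 6+7 = 13,  c = 500−13² = 331
v_rel = (-13, -7),  |v_rel|² = 218;  v_rel·d = (-13)·(-20) + (-7)·(-10) = 330
218·t² − 660·t + 331 = 0  ⇒  m = 330² − 218·331 = 36742
m = 36742 > 0,  v_rel·d = 330 > 0  ⇒  inside

inside=yes margin=36742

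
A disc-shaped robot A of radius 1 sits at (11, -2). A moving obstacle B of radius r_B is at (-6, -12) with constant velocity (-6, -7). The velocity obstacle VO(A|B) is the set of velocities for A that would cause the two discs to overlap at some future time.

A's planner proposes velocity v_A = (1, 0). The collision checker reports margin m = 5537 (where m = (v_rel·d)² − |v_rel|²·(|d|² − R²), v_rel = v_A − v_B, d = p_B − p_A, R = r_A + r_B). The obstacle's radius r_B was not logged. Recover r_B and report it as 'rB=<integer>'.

m = 5537
d = (-17, -10);  v_rel = (7, 7),  |v_rel|² = 98
v_rel×d = (7)·(-10) − (7)·(-17) = 49
since m = R²·98 − 49²:  R² = (2401 + 5537) / 98 = 81
R = √81 = 9  ⇒  r_B = 9 − 1 = 8

rB=8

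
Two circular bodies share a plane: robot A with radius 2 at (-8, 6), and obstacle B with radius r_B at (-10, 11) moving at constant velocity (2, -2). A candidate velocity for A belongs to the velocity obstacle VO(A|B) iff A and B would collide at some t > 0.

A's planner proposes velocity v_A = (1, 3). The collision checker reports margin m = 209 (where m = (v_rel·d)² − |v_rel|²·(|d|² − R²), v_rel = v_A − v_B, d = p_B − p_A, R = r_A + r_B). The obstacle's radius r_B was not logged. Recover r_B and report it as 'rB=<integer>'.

m = 209
d = (-2, 5);  v_rel = (-1, 5),  |v_rel|² = 26
v_rel×d = (-1)·(5) − (5)·(-2) = 5
since m = R²·26 − 5²:  R² = (25 + 209) / 26 = 9
R = √9 = 3  ⇒  r_B = 3 − 2 = 1

rB=1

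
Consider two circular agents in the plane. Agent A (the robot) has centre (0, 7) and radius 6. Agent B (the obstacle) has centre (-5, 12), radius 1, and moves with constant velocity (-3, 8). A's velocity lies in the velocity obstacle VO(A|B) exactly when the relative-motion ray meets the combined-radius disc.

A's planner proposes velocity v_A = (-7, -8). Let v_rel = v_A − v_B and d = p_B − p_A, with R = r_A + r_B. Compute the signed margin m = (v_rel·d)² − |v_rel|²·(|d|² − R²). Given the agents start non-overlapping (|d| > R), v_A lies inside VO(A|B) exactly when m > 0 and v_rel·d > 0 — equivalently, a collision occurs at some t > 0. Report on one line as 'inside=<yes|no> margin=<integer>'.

d = (-5, 5),  |d|² = 50;  R = 6+1 = 7,  c = 50−7² = 1
v_rel = (-4, -16),  |v_rel|² = 272;  v_rel·d = (-4)·(-5) + (-16)·(5) = -60
272·t² + 120·t + 1 = 0  ⇒  m = (-60)² − 272·1 = 3328
m = 3328 > 0,  v_rel·d = -60 < 0  ⇒  outside

inside=no margin=3328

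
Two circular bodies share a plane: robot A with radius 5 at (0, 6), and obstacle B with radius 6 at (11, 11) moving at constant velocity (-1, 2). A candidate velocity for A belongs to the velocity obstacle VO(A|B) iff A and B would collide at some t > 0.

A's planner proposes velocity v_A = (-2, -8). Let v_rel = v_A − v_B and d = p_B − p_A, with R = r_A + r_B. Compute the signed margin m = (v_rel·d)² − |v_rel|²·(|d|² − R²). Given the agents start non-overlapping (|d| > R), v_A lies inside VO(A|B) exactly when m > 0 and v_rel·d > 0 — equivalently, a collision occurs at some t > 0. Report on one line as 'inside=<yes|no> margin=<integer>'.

d = (11, 5),  |d|² = 146;  R = 5+6 = 11,  c = 146−11² = 25
v_rel = (-1, -10),  |v_rel|² = 101;  v_rel·d = (-1)·(11) + (-10)·(5) = -61
101·t² + 122·t + 25 = 0  ⇒  m = (-61)² − 101·25 = 1196
m = 1196 > 0,  v_rel·d = -61 < 0  ⇒  outside

inside=no margin=1196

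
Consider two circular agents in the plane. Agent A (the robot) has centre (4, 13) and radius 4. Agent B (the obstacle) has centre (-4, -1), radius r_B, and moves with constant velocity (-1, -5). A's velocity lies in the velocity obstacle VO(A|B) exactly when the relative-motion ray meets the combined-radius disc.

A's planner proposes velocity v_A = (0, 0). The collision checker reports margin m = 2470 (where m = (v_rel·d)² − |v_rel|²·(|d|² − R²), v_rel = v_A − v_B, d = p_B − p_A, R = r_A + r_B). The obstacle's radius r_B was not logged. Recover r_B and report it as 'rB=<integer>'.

m = 2470
d = (-8, -14);  v_rel = (1, 5),  |v_rel|² = 26
v_rel×d = (1)·(-14) − (5)·(-8) = 26
since m = R²·26 − 26²:  R² = (676 + 2470) / 26 = 121
R = √121 = 11  ⇒  r_B = 11 − 4 = 7

rB=7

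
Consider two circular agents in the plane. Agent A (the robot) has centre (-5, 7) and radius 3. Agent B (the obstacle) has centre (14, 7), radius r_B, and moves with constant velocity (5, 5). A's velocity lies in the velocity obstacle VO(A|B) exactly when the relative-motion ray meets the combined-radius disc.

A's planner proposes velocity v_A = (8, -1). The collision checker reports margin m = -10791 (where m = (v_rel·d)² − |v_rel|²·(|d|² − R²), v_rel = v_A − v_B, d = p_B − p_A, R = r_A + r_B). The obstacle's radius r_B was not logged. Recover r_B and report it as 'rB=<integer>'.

m = -10791
d = (19, 0);  v_rel = (3, -6),  |v_rel|² = 45
v_rel×d = (3)·(0) − (-6)·(19) = 114
since m = R²·45 − 114²:  R² = (12996 + -10791) / 45 = 49
R = √49 = 7  ⇒  r_B = 7 − 3 = 4

rB=4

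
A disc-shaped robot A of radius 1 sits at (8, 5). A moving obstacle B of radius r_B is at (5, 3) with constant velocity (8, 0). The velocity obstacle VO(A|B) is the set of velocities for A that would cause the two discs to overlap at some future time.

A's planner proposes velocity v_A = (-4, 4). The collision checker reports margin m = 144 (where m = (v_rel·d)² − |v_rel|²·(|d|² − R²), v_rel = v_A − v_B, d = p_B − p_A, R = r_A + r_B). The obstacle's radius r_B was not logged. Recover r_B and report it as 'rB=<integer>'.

m = 144
d = (-3, -2);  v_rel = (-12, 4),  |v_rel|² = 160
v_rel×d = (-12)·(-2) − (4)·(-3) = 36
since m = R²·160 − 36²:  R² = (1296 + 144) / 160 = 9
R = √9 = 3  ⇒  r_B = 3 − 1 = 2

rB=2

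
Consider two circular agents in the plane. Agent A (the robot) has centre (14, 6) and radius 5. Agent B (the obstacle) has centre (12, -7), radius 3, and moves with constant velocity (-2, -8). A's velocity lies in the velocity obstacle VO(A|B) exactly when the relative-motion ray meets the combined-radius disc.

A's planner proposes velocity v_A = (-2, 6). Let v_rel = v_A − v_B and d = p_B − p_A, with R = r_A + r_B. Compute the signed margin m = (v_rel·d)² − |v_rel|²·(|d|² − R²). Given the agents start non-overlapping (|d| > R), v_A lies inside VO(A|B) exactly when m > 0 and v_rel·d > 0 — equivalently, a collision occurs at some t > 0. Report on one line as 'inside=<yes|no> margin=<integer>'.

d = (-2, -13),  |d|² = 173;  R = 5+3 = 8,  c = 173−8² = 109
v_rel = (0, 14),  |v_rel|² = 196;  v_rel·d = (0)·(-2) + (14)·(-13) = -182
196·t² + 364·t + 109 = 0  ⇒  m = (-182)² − 196·109 = 11760
m = 11760 > 0,  v_rel·d = -182 < 0  ⇒  outside

inside=no margin=11760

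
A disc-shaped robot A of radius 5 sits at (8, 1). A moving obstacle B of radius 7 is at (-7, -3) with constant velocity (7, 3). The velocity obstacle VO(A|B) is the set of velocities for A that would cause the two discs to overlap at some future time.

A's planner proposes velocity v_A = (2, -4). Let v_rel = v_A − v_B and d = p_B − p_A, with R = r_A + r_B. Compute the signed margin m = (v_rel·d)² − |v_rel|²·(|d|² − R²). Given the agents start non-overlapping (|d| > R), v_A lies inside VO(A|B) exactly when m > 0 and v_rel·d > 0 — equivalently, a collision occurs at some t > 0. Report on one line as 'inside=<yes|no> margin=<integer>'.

d = (-15, -4),  |d|² = 241;  R = 5+7 = 12,  c = 241−12² = 97
v_rel = (-5, -7),  |v_rel|² = 74;  v_rel·d = (-5)·(-15) + (-7)·(-4) = 103
74·t² − 206·t + 97 = 0  ⇒  m = 103² − 74·97 = 3431
m = 3431 > 0,  v_rel·d = 103 > 0  ⇒  inside

inside=yes margin=3431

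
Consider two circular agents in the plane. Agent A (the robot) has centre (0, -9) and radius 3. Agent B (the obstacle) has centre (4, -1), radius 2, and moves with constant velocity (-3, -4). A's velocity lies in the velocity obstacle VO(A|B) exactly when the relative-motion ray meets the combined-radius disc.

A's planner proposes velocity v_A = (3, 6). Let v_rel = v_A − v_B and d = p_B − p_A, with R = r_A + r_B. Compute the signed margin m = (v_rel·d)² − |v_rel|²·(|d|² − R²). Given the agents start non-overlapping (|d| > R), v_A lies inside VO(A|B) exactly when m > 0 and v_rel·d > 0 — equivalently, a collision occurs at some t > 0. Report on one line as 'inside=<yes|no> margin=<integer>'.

d = (4, 8),  |d|² = 80;  R = 3+2 = 5,  c = 80−5² = 55
v_rel = (6, 10),  |v_rel|² = 136;  v_rel·d = (6)·(4) + (10)·(8) = 104
136·t² − 208·t + 55 = 0  ⇒  m = 104² − 136·55 = 3336
m = 3336 > 0,  v_rel·d = 104 > 0  ⇒  inside

inside=yes margin=3336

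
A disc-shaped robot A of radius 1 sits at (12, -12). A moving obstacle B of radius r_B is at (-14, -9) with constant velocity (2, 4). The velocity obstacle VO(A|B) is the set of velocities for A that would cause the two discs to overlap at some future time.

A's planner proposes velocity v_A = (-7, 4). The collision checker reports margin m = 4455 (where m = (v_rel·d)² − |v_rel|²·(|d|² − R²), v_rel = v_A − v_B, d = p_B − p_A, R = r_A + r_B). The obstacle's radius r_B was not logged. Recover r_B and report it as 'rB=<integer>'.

m = 4455
d = (-26, 3);  v_rel = (-9, 0),  |v_rel|² = 81
v_rel×d = (-9)·(3) − (0)·(-26) = -27
since m = R²·81 − (-27)²:  R² = (729 + 4455) / 81 = 64
R = √64 = 8  ⇒  r_B = 8 − 1 = 7

rB=7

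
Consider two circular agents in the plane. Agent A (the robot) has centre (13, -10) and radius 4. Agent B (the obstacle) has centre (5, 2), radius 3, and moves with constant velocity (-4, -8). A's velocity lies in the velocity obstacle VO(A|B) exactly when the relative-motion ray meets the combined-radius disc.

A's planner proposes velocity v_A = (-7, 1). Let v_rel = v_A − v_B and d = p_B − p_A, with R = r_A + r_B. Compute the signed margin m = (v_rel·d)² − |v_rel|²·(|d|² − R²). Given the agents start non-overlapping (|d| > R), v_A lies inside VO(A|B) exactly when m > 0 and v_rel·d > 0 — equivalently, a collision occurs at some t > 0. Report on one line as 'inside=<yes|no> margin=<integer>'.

d = (-8, 12),  |d|² = 208;  R = 4+3 = 7,  c = 208−7² = 159
v_rel = (-3, 9),  |v_rel|² = 90;  v_rel·d = (-3)·(-8) + (9)·(12) = 132
90·t² − 264·t + 159 = 0  ⇒  m = 132² − 90·159 = 3114
m = 3114 > 0,  v_rel·d = 132 > 0  ⇒  inside

inside=yes margin=3114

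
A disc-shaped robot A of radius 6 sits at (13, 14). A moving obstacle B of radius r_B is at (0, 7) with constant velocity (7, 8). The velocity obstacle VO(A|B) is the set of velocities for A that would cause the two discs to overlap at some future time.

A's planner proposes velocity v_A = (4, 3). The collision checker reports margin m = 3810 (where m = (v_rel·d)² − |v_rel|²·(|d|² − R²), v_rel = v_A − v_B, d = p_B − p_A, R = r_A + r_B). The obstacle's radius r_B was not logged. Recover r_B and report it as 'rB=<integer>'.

m = 3810
d = (-13, -7);  v_rel = (-3, -5),  |v_rel|² = 34
v_rel×d = (-3)·(-7) − (-5)·(-13) = -44
since m = R²·34 − (-44)²:  R² = (1936 + 3810) / 34 = 169
R = √169 = 13  ⇒  r_B = 13 − 6 = 7

rB=7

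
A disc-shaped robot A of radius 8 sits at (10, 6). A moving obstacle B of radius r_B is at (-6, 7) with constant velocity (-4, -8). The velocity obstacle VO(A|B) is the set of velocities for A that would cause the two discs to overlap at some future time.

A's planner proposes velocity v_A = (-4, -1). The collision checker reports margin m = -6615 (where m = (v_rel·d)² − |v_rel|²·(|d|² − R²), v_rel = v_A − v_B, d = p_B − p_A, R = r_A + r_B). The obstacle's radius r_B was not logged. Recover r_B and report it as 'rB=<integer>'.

m = -6615
d = (-16, 1);  v_rel = (0, 7),  |v_rel|² = 49
v_rel×d = (0)·(1) − (7)·(-16) = 112
since m = R²·49 − 112²:  R² = (12544 + -6615) / 49 = 121
R = √121 = 11  ⇒  r_B = 11 − 8 = 3

rB=3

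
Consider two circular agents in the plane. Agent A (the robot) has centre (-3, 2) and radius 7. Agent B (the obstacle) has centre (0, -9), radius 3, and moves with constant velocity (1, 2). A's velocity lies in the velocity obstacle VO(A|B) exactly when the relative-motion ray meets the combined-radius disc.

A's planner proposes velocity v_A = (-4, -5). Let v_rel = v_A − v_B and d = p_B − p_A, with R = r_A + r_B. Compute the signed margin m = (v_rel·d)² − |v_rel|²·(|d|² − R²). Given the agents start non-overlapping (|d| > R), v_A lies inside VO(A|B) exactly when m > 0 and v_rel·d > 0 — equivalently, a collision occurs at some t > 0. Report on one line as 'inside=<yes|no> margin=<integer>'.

d = (3, -11),  |d|² = 130;  R = 7+3 = 10,  c = 130−10² = 30
v_rel = (-5, -7),  |v_rel|² = 74;  v_rel·d = (-5)·(3) + (-7)·(-11) = 62
74·t² − 124·t + 30 = 0  ⇒  m = 62² − 74·30 = 1624
m = 1624 > 0,  v_rel·d = 62 > 0  ⇒  inside

inside=yes margin=1624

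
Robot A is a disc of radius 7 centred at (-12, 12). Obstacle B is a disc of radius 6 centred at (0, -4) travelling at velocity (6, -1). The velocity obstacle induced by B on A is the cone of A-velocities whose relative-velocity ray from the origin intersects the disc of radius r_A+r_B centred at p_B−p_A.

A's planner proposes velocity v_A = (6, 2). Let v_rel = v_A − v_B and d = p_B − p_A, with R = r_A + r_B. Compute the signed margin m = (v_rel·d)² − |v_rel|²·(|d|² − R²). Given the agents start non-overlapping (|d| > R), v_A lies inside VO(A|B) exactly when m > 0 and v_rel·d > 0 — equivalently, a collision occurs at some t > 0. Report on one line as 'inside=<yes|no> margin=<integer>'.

d = (12, -16),  |d|² = 400;  R = 7+6 = 13,  c = 400−13² = 231
v_rel = (0, 3),  |v_rel|² = 9;  v_rel·d = (0)·(12) + (3)·(-16) = -48
9·t² + 96·t + 231 = 0  ⇒  m = (-48)² − 9·231 = 225
m = 225 > 0,  v_rel·d = -48 < 0  ⇒  outside

inside=no margin=225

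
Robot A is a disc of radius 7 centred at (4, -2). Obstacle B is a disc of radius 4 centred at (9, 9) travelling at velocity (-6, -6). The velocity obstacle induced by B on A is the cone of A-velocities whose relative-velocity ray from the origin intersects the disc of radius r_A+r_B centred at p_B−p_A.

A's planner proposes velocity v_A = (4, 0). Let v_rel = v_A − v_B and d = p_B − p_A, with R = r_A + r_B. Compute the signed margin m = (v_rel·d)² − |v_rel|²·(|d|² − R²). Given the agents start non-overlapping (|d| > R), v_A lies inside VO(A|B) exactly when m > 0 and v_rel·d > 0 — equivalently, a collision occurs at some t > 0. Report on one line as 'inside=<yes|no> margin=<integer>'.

d = (5, 11),  |d|² = 146;  R = 7+4 = 11,  c = 146−11² = 25
v_rel = (10, 6),  |v_rel|² = 136;  v_rel·d = (10)·(5) + (6)·(11) = 116
136·t² − 232·t + 25 = 0  ⇒  m = 116² − 136·25 = 10056
m = 10056 > 0,  v_rel·d = 116 > 0  ⇒  inside

inside=yes margin=10056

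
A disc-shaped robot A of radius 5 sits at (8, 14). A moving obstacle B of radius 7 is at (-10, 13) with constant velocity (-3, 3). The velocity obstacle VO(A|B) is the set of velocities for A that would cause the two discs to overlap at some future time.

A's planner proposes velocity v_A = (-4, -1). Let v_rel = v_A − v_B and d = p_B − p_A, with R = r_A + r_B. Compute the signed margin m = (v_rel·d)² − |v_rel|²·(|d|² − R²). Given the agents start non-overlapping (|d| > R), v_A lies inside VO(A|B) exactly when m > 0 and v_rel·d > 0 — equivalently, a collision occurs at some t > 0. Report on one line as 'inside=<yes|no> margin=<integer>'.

d = (-18, -1),  |d|² = 325;  R = 5+7 = 12,  c = 325−12² = 181
v_rel = (-1, -4),  |v_rel|² = 17;  v_rel·d = (-1)·(-18) + (-4)·(-1) = 22
17·t² − 44·t + 181 = 0  ⇒  m = 22² − 17·181 = -2593
m = -2593 < 0,  v_rel·d = 22 > 0  ⇒  outside

inside=no margin=-2593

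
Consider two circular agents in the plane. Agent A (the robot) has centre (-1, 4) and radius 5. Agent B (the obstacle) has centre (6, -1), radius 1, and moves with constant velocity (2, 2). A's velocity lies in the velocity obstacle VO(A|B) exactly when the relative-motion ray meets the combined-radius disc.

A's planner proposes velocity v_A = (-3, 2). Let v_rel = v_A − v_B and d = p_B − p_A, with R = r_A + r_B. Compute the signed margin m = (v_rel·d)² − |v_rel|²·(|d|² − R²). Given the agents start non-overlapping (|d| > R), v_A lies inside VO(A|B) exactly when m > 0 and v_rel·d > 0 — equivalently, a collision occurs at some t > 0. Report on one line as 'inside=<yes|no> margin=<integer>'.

d = (7, -5),  |d|² = 74;  R = 5+1 = 6,  c = 74−6² = 38
v_rel = (-5, 0),  |v_rel|² = 25;  v_rel·d = (-5)·(7) + (0)·(-5) = -35
25·t² + 70·t + 38 = 0  ⇒  m = (-35)² − 25·38 = 275
m = 275 > 0,  v_rel·d = -35 < 0  ⇒  outside

inside=no margin=275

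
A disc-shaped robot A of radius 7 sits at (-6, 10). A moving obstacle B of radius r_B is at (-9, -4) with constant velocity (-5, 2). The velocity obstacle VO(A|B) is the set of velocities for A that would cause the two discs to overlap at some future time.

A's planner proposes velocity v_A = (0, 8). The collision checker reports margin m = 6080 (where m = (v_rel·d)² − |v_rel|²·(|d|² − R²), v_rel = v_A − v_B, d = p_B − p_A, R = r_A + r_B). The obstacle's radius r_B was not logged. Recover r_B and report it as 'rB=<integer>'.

m = 6080
d = (-3, -14);  v_rel = (5, 6),  |v_rel|² = 61
v_rel×d = (5)·(-14) − (6)·(-3) = -52
since m = R²·61 − (-52)²:  R² = (2704 + 6080) / 61 = 144
R = √144 = 12  ⇒  r_B = 12 − 7 = 5

rB=5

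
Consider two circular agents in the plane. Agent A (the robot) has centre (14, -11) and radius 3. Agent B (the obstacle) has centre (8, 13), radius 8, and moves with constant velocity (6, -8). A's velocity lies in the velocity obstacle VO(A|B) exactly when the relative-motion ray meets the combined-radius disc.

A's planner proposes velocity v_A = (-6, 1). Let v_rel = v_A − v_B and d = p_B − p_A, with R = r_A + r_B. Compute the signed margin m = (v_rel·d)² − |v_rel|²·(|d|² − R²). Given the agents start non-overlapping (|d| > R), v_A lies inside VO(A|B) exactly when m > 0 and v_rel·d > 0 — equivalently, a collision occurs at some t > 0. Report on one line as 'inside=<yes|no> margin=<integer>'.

d = (-6, 24),  |d|² = 612;  R = 3+8 = 11,  c = 612−11² = 491
v_rel = (-12, 9),  |v_rel|² = 225;  v_rel·d = (-12)·(-6) + (9)·(24) = 288
225·t² − 576·t + 491 = 0  ⇒  m = 288² − 225·491 = -27531
m = -27531 < 0,  v_rel·d = 288 > 0  ⇒  outside

inside=no margin=-27531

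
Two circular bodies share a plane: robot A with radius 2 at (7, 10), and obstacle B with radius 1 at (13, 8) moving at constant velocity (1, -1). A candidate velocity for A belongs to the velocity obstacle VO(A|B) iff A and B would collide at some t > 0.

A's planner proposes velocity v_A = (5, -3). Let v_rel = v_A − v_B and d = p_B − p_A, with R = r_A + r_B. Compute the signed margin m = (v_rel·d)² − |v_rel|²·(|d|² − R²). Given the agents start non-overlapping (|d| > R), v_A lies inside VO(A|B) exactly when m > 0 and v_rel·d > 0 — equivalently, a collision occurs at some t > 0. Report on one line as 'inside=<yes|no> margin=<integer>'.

d = (6, -2),  |d|² = 40;  R = 2+1 = 3,  c = 40−3² = 31
v_rel = (4, -2),  |v_rel|² = 20;  v_rel·d = (4)·(6) + (-2)·(-2) = 28
20·t² − 56·t + 31 = 0  ⇒  m = 28² − 20·31 = 164
m = 164 > 0,  v_rel·d = 28 > 0  ⇒  inside

inside=yes margin=164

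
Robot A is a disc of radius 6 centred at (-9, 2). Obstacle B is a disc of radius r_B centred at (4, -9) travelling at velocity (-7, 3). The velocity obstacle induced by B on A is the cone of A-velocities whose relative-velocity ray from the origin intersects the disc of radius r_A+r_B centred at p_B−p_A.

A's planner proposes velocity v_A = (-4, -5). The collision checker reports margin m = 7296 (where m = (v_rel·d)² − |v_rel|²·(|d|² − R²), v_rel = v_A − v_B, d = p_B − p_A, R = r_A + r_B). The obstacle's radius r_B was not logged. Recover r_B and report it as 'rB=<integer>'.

m = 7296
d = (13, -11);  v_rel = (3, -8),  |v_rel|² = 73
v_rel×d = (3)·(-11) − (-8)·(13) = 71
since m = R²·73 − 71²:  R² = (5041 + 7296) / 73 = 169
R = √169 = 13  ⇒  r_B = 13 − 6 = 7

rB=7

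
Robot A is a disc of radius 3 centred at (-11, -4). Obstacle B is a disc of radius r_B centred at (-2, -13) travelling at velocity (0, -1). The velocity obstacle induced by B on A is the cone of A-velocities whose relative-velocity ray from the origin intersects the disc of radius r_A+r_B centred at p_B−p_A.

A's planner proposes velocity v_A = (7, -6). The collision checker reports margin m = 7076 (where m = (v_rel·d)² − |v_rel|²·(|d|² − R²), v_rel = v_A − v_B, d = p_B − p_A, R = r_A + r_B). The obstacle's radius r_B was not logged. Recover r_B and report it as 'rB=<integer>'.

m = 7076
d = (9, -9);  v_rel = (7, -5),  |v_rel|² = 74
v_rel×d = (7)·(-9) − (-5)·(9) = -18
since m = R²·74 − (-18)²:  R² = (324 + 7076) / 74 = 100
R = √100 = 10  ⇒  r_B = 10 − 3 = 7

rB=7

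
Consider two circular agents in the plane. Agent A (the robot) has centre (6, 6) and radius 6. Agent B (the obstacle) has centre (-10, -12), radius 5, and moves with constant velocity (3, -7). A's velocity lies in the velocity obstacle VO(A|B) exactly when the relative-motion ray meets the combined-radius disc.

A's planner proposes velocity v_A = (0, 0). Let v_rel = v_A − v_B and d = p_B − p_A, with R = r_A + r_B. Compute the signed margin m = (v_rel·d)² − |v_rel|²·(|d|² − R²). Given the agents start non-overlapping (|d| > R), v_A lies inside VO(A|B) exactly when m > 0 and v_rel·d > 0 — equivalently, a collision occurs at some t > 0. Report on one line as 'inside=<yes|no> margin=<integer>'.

d = (-16, -18),  |d|² = 580;  R = 6+5 = 11,  c = 580−11² = 459
v_rel = (-3, 7),  |v_rel|² = 58;  v_rel·d = (-3)·(-16) + (7)·(-18) = -78
58·t² + 156·t + 459 = 0  ⇒  m = (-78)² − 58·459 = -20538
m = -20538 < 0,  v_rel·d = -78 < 0  ⇒  outside

inside=no margin=-20538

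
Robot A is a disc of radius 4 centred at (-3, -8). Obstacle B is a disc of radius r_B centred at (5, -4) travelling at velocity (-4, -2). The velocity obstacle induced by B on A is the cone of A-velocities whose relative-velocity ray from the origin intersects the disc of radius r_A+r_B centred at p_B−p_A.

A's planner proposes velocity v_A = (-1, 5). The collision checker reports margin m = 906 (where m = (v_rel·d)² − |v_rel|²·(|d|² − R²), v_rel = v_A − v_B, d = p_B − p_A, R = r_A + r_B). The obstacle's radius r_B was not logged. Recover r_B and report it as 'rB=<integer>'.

m = 906
d = (8, 4);  v_rel = (3, 7),  |v_rel|² = 58
v_rel×d = (3)·(4) − (7)·(8) = -44
since m = R²·58 − (-44)²:  R² = (1936 + 906) / 58 = 49
R = √49 = 7  ⇒  r_B = 7 − 4 = 3

rB=3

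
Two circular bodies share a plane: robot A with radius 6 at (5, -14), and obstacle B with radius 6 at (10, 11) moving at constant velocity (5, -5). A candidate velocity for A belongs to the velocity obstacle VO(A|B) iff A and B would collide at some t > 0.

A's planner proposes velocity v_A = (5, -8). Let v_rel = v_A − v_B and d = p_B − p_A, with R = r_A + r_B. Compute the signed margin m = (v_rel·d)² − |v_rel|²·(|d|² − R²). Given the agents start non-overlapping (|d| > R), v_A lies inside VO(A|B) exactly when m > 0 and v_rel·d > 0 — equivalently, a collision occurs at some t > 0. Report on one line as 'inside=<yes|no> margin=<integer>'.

d = (5, 25),  |d|² = 650;  R = 6+6 = 12,  c = 650−12² = 506
v_rel = (0, -3),  |v_rel|² = 9;  v_rel·d = (0)·(5) + (-3)·(25) = -75
9·t² + 150·t + 506 = 0  ⇒  m = (-75)² − 9·506 = 1071
m = 1071 > 0,  v_rel·d = -75 < 0  ⇒  outside

inside=no margin=1071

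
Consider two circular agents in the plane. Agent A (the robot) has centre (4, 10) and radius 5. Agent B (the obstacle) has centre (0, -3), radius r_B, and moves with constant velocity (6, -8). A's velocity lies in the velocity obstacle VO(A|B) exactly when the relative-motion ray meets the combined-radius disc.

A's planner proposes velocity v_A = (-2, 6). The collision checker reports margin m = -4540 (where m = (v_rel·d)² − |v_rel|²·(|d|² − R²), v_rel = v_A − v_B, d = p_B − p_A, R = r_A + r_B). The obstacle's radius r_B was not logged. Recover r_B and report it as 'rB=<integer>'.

m = -4540
d = (-4, -13);  v_rel = (-8, 14),  |v_rel|² = 260
v_rel×d = (-8)·(-13) − (14)·(-4) = 160
since m = R²·260 − 160²:  R² = (25600 + -4540) / 260 = 81
R = √81 = 9  ⇒  r_B = 9 − 5 = 4

rB=4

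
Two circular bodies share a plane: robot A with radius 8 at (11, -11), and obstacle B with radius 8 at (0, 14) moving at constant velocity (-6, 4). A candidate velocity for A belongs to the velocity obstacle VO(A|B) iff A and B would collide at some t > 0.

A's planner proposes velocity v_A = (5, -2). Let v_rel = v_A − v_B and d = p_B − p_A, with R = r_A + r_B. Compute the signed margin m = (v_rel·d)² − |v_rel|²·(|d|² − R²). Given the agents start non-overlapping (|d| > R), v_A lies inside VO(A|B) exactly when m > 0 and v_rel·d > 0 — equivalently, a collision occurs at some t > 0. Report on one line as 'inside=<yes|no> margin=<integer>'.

d = (-11, 25),  |d|² = 746;  R = 8+8 = 16,  c = 746−16² = 490
v_rel = (11, -6),  |v_rel|² = 157;  v_rel·d = (11)·(-11) + (-6)·(25) = -271
157·t² + 542·t + 490 = 0  ⇒  m = (-271)² − 157·490 = -3489
m = -3489 < 0,  v_rel·d = -271 < 0  ⇒  outside

inside=no margin=-3489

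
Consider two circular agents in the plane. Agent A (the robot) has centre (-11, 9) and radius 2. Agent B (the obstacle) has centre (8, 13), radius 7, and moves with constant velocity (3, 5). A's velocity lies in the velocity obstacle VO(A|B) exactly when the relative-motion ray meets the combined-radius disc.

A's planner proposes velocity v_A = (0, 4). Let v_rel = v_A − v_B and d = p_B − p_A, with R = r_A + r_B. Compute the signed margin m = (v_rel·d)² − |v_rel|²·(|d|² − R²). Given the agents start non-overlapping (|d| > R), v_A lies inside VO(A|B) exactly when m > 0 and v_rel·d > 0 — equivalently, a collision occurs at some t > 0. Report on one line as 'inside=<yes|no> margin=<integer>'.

d = (19, 4),  |d|² = 377;  R = 2+7 = 9,  c = 377−9² = 296
v_rel = (-3, -1),  |v_rel|² = 10;  v_rel·d = (-3)·(19) + (-1)·(4) = -61
10·t² + 122·t + 296 = 0  ⇒  m = (-61)² − 10·296 = 761
m = 761 > 0,  v_rel·d = -61 < 0  ⇒  outside

inside=no margin=761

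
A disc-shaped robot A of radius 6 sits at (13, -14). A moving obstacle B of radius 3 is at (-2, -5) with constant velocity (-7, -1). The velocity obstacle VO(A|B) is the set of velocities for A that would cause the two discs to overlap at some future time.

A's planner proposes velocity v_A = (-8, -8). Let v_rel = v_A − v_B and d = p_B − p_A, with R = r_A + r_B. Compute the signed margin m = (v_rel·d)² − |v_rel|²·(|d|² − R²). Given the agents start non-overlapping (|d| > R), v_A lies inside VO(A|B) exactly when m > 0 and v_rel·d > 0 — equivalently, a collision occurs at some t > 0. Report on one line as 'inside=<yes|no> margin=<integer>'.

d = (-15, 9),  |d|² = 306;  R = 6+3 = 9,  c = 306−9² = 225
v_rel = (-1, -7),  |v_rel|² = 50;  v_rel·d = (-1)·(-15) + (-7)·(9) = -48
50·t² + 96·t + 225 = 0  ⇒  m = (-48)² − 50·225 = -8946
m = -8946 < 0,  v_rel·d = -48 < 0  ⇒  outside

inside=no margin=-8946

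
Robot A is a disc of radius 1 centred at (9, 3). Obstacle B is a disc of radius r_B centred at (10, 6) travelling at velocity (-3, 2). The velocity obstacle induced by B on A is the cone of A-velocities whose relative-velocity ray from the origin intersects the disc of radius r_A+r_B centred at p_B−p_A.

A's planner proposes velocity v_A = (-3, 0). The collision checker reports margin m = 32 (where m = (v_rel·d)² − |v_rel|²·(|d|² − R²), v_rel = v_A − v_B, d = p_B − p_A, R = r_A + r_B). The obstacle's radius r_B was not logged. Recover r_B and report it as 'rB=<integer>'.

m = 32
d = (1, 3);  v_rel = (0, -2),  |v_rel|² = 4
v_rel×d = (0)·(3) − (-2)·(1) = 2
since m = R²·4 − 2²:  R² = (4 + 32) / 4 = 9
R = √9 = 3  ⇒  r_B = 3 − 1 = 2

rB=2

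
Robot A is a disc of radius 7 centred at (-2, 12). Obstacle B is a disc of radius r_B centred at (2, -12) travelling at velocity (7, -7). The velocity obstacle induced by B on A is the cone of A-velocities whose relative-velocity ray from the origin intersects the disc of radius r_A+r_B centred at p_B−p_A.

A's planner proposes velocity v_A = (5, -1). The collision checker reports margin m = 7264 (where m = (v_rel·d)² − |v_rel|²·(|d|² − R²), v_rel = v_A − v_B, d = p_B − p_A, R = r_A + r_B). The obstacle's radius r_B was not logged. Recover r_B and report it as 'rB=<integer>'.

m = 7264
d = (4, -24);  v_rel = (-2, 6),  |v_rel|² = 40
v_rel×d = (-2)·(-24) − (6)·(4) = 24
since m = R²·40 − 24²:  R² = (576 + 7264) / 40 = 196
R = √196 = 14  ⇒  r_B = 14 − 7 = 7

rB=7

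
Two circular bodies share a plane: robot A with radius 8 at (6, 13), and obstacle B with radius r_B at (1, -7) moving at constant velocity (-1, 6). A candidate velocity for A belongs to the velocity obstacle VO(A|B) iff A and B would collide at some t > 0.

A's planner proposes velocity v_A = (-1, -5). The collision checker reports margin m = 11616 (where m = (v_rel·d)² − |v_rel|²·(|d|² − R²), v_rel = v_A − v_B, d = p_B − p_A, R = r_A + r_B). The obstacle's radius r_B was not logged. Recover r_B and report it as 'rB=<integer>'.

m = 11616
d = (-5, -20);  v_rel = (0, -11),  |v_rel|² = 121
v_rel×d = (0)·(-20) − (-11)·(-5) = -55
since m = R²·121 − (-55)²:  R² = (3025 + 11616) / 121 = 121
R = √121 = 11  ⇒  r_B = 11 − 8 = 3

rB=3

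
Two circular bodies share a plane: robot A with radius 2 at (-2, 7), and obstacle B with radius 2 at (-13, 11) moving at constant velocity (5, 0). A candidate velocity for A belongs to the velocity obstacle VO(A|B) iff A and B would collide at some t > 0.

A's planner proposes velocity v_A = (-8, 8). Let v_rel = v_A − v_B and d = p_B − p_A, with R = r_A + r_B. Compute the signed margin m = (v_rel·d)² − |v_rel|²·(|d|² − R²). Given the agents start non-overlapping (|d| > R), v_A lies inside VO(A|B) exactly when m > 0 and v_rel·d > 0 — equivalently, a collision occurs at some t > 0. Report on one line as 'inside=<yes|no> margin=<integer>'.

d = (-11, 4),  |d|² = 137;  R = 2+2 = 4,  c = 137−4² = 121
v_rel = (-13, 8),  |v_rel|² = 233;  v_rel·d = (-13)·(-11) + (8)·(4) = 175
233·t² − 350·t + 121 = 0  ⇒  m = 175² − 233·121 = 2432
m = 2432 > 0,  v_rel·d = 175 > 0  ⇒  inside

inside=yes margin=2432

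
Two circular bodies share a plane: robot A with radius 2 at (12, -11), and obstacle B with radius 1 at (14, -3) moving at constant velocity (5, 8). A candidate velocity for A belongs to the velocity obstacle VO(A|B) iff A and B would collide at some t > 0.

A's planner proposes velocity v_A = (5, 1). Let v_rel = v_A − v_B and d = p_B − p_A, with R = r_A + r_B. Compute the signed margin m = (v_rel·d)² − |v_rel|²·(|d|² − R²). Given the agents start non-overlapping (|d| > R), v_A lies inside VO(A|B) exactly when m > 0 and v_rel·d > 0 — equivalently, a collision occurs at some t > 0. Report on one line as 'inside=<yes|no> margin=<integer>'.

d = (2, 8),  |d|² = 68;  R = 2+1 = 3,  c = 68−3² = 59
v_rel = (0, -7),  |v_rel|² = 49;  v_rel·d = (0)·(2) + (-7)·(8) = -56
49·t² + 112·t + 59 = 0  ⇒  m = (-56)² − 49·59 = 245
m = 245 > 0,  v_rel·d = -56 < 0  ⇒  outside

inside=no margin=245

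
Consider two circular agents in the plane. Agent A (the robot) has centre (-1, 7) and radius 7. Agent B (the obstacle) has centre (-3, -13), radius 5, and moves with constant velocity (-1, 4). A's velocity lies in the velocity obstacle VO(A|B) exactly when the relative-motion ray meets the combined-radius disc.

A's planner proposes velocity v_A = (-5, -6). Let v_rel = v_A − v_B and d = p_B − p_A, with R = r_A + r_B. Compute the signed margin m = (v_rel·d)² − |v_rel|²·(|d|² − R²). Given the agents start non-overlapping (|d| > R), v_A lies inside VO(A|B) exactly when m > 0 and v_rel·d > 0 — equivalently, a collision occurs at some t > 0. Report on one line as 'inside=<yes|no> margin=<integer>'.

d = (-2, -20),  |d|² = 404;  R = 7+5 = 12,  c = 404−12² = 260
v_rel = (-4, -10),  |v_rel|² = 116;  v_rel·d = (-4)·(-2) + (-10)·(-20) = 208
116·t² − 416·t + 260 = 0  ⇒  m = 208² − 116·260 = 13104
m = 13104 > 0,  v_rel·d = 208 > 0  ⇒  inside

inside=yes margin=13104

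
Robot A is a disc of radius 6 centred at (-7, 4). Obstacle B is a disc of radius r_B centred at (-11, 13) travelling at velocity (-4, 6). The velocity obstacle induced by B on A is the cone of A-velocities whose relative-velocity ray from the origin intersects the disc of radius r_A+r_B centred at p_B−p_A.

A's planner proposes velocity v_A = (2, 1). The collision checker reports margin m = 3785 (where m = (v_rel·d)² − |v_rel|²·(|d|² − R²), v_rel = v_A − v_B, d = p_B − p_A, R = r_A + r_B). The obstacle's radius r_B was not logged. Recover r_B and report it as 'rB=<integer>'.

m = 3785
d = (-4, 9);  v_rel = (6, -5),  |v_rel|² = 61
v_rel×d = (6)·(9) − (-5)·(-4) = 34
since m = R²·61 − 34²:  R² = (1156 + 3785) / 61 = 81
R = √81 = 9  ⇒  r_B = 9 − 6 = 3

rB=3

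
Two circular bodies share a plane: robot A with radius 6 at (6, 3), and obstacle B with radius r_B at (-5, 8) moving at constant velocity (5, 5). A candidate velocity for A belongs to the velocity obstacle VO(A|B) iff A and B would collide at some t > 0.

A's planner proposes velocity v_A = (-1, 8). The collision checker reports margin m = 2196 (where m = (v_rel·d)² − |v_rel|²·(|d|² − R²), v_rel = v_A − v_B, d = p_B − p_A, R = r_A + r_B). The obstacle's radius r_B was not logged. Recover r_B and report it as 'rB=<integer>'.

m = 2196
d = (-11, 5);  v_rel = (-6, 3),  |v_rel|² = 45
v_rel×d = (-6)·(5) − (3)·(-11) = 3
since m = R²·45 − 3²:  R² = (9 + 2196) / 45 = 49
R = √49 = 7  ⇒  r_B = 7 − 6 = 1

rB=1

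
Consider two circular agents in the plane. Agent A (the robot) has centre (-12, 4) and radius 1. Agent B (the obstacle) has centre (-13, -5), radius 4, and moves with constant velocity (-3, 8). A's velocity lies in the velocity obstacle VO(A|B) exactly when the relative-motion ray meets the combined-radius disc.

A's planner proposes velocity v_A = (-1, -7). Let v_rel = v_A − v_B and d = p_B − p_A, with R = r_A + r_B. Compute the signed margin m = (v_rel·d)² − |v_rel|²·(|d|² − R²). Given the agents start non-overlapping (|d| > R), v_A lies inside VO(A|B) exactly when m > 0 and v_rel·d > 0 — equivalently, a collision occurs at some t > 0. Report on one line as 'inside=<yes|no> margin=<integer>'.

d = (-1, -9),  |d|² = 82;  R = 1+4 = 5,  c = 82−5² = 57
v_rel = (2, -15),  |v_rel|² = 229;  v_rel·d = (2)·(-1) + (-15)·(-9) = 133
229·t² − 266·t + 57 = 0  ⇒  m = 133² − 229·57 = 4636
m = 4636 > 0,  v_rel·d = 133 > 0  ⇒  inside

inside=yes margin=4636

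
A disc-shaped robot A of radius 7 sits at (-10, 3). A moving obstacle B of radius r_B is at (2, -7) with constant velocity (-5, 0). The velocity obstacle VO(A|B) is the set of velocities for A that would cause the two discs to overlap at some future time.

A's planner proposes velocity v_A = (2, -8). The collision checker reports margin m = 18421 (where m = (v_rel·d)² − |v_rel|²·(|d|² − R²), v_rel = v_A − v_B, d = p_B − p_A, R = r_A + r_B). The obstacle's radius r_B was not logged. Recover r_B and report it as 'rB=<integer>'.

m = 18421
d = (12, -10);  v_rel = (7, -8),  |v_rel|² = 113
v_rel×d = (7)·(-10) − (-8)·(12) = 26
since m = R²·113 − 26²:  R² = (676 + 18421) / 113 = 169
R = √169 = 13  ⇒  r_B = 13 − 7 = 6

rB=6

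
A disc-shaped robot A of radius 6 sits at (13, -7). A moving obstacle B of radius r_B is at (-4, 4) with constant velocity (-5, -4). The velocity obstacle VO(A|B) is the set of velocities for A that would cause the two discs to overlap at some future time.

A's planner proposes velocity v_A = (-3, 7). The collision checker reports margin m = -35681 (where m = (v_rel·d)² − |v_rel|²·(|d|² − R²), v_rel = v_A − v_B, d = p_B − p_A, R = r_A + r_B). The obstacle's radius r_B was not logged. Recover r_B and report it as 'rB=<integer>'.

m = -35681
d = (-17, 11);  v_rel = (2, 11),  |v_rel|² = 125
v_rel×d = (2)·(11) − (11)·(-17) = 209
since m = R²·125 − 209²:  R² = (43681 + -35681) / 125 = 64
R = √64 = 8  ⇒  r_B = 8 − 6 = 2

rB=2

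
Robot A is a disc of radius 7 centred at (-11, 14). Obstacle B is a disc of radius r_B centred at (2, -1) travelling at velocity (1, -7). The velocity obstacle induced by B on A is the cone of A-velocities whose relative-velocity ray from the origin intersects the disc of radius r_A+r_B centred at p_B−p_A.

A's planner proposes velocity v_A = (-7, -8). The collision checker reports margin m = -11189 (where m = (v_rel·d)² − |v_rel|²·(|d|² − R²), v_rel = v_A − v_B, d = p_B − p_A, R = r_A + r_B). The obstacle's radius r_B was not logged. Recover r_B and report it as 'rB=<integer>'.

m = -11189
d = (13, -15);  v_rel = (-8, -1),  |v_rel|² = 65
v_rel×d = (-8)·(-15) − (-1)·(13) = 133
since m = R²·65 − 133²:  R² = (17689 + -11189) / 65 = 100
R = √100 = 10  ⇒  r_B = 10 − 7 = 3

rB=3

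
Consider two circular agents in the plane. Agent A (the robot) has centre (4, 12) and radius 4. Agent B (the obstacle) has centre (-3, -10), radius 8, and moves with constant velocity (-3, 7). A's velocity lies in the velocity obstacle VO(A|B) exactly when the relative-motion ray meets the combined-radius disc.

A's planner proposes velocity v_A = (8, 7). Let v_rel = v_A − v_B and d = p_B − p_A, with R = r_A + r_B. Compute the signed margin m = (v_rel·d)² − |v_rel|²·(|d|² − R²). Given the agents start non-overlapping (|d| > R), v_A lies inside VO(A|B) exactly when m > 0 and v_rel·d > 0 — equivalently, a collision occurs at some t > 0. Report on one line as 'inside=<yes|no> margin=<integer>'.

d = (-7, -22),  |d|² = 533;  R = 4+8 = 12,  c = 533−12² = 389
v_rel = (11, 0),  |v_rel|² = 121;  v_rel·d = (11)·(-7) + (0)·(-22) = -77
121·t² + 154·t + 389 = 0  ⇒  m = (-77)² − 121·389 = -41140
m = -41140 < 0,  v_rel·d = -77 < 0  ⇒  outside

inside=no margin=-41140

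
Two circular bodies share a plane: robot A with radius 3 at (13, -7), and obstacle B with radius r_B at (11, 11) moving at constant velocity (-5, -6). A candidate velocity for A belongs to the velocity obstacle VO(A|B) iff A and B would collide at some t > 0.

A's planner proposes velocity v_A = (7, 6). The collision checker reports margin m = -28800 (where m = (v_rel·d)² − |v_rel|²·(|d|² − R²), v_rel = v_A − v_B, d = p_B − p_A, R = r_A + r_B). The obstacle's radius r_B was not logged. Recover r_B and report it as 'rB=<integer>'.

m = -28800
d = (-2, 18);  v_rel = (12, 12),  |v_rel|² = 288
v_rel×d = (12)·(18) − (12)·(-2) = 240
since m = R²·288 − 240²:  R² = (57600 + -28800) / 288 = 100
R = √100 = 10  ⇒  r_B = 10 − 3 = 7

rB=7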